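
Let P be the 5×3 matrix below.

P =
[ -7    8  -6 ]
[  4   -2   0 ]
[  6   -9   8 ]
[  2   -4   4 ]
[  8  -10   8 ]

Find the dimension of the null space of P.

1

Row reduce to echelon form.
R2 ← R2 + (4/7)·R1: [0, 18/7, -24/7]
R3 ← R3 + (6/7)·R1: [0, -15/7, 20/7]
R4 ← R4 + (2/7)·R1: [0, -12/7, 16/7]
R5 ← R5 + (8/7)·R1: [0, -6/7, 8/7]
R3 ← R3 + (5/6)·R2: [0, 0, 0]
R4 ← R4 + (2/3)·R2: [0, 0, 0]
R5 ← R5 + (1/3)·R2: [0, 0, 0]
2 nonzero rows, so rank(P) = 2.
P has 3 columns; by rank–nullity, nullity = 3 − 2 = 1.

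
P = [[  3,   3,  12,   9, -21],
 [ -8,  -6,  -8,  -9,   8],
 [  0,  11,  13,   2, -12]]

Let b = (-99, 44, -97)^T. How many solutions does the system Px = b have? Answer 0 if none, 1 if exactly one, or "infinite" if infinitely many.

Row reduce the augmented matrix [P | b].
R2 ← R2 + (8/3)·R1: [0, 2, 24, 15, -48, -220]
R3 ← R3 − (11/2)·R2: [0, 0, -119, -161/2, 252, 1113]
The echelon form has 3 nonzero rows, and every pivot lies in the first 5 columns, so rank(P) = rank([P|b]) = 3.
The system is consistent.
rank = 3 < 5 unknowns, so there are infinitely many solutions.

infinite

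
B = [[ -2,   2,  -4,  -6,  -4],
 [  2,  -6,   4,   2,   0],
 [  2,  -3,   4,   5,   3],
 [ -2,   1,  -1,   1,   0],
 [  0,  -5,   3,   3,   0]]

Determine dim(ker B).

2

Row reduce to echelon form.
R2 ← R2 + R1: [0, -4, 0, -4, -4]
R3 ← R3 + R1: [0, -1, 0, -1, -1]
R4 ← R4 − R1: [0, -1, 3, 7, 4]
R3 ← R3 − (1/4)·R2: [0, 0, 0, 0, 0]
R4 ← R4 − (1/4)·R2: [0, 0, 3, 8, 5]
R5 ← R5 − (5/4)·R2: [0, 0, 3, 8, 5]
Swap R3 ↔ R4
R5 ← R5 − R3: [0, 0, 0, 0, 0]
3 nonzero rows, so rank(B) = 3.
B has 5 columns; by rank–nullity, nullity = 5 − 3 = 2.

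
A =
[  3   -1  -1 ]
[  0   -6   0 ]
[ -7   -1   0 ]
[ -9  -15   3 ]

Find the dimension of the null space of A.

0

Row reduce to echelon form.
R3 ← R3 + (7/3)·R1: [0, -10/3, -7/3]
R4 ← R4 + (3)·R1: [0, -18, 0]
R3 ← R3 − (5/9)·R2: [0, 0, -7/3]
R4 ← R4 − (3)·R2: [0, 0, 0]
3 nonzero rows, so rank(A) = 3.
A has 3 columns; by rank–nullity, nullity = 3 − 3 = 0.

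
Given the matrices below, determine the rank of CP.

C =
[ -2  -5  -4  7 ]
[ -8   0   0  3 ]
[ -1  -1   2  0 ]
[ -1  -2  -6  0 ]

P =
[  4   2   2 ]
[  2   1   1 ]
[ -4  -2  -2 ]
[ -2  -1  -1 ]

First compute CP:
[[-16,  -8,  -8],
 [-38, -19, -19],
 [-14,  -7,  -7],
 [ 16,   8,   8]]
Now row reduce the product.
R2 ← R2 − (19/8)·R1: [0, 0, 0]
R3 ← R3 − (7/8)·R1: [0, 0, 0]
R4 ← R4 + R1: [0, 0, 0]
1 nonzero row, so rank(CP) = 1.

1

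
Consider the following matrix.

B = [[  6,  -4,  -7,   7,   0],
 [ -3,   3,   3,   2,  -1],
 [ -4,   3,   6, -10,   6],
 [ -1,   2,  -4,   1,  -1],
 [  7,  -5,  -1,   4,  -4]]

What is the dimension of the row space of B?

Row reduce to echelon form.
R2 ← R2 + (1/2)·R1: [0, 1, -1/2, 11/2, -1]
R3 ← R3 + (2/3)·R1: [0, 1/3, 4/3, -16/3, 6]
R4 ← R4 + (1/6)·R1: [0, 4/3, -31/6, 13/6, -1]
R5 ← R5 − (7/6)·R1: [0, -1/3, 43/6, -25/6, -4]
R3 ← R3 − (1/3)·R2: [0, 0, 3/2, -43/6, 19/3]
R4 ← R4 − (4/3)·R2: [0, 0, -9/2, -31/6, 1/3]
R5 ← R5 + (1/3)·R2: [0, 0, 7, -7/3, -13/3]
R4 ← R4 + (3)·R3: [0, 0, 0, -80/3, 58/3]
R5 ← R5 − (14/3)·R3: [0, 0, 0, 280/9, -305/9]
R5 ← R5 + (7/6)·R4: [0, 0, 0, 0, -34/3]
Echelon form has 5 nonzero rows, so rank(B) = 5.
The row space has dimension equal to the rank: 5.

5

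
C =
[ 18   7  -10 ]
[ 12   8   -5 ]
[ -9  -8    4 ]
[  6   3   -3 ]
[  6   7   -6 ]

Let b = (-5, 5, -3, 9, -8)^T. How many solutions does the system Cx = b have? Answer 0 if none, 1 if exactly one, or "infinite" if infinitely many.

Row reduce the augmented matrix [C | b].
R2 ← R2 − (2/3)·R1: [0, 10/3, 5/3, 25/3]
R3 ← R3 + (1/2)·R1: [0, -9/2, -1, -11/2]
R4 ← R4 − (1/3)·R1: [0, 2/3, 1/3, 32/3]
R5 ← R5 − (1/3)·R1: [0, 14/3, -8/3, -19/3]
R3 ← R3 + (27/20)·R2: [0, 0, 5/4, 23/4]
R4 ← R4 − (1/5)·R2: [0, 0, 0, 9]
R5 ← R5 − (7/5)·R2: [0, 0, -5, -18]
R5 ← R5 + (4)·R3: [0, 0, 0, 5]
R5 ← R5 − (5/9)·R4: [0, 0, 0, 0]
The echelon form has 4 nonzero rows; the last pivot sits in the augmented column, so rank(C) = 3 but rank([C|b]) = 4.
Since the ranks differ, the system is inconsistent.
It has no solutions.

0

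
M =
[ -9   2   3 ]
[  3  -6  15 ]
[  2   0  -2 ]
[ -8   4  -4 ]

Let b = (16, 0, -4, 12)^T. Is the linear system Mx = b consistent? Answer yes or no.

Row reduce the augmented matrix [M | b].
R2 ← R2 + (1/3)·R1: [0, -16/3, 16, 16/3]
R3 ← R3 + (2/9)·R1: [0, 4/9, -4/3, -4/9]
R4 ← R4 − (8/9)·R1: [0, 20/9, -20/3, -20/9]
R3 ← R3 + (1/12)·R2: [0, 0, 0, 0]
R4 ← R4 + (5/12)·R2: [0, 0, 0, 0]
The echelon form has 2 nonzero rows, and every pivot lies in the first 3 columns, so rank(M) = rank([M|b]) = 2.
The system is consistent.

yes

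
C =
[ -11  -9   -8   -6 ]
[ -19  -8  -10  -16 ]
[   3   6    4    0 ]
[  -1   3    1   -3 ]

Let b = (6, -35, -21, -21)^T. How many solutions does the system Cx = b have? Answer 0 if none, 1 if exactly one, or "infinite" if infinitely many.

1

Row reduce the augmented matrix [C | b].
R2 ← R2 − (19/11)·R1: [0, 83/11, 42/11, -62/11, -499/11]
R3 ← R3 + (3/11)·R1: [0, 39/11, 20/11, -18/11, -213/11]
R4 ← R4 − (1/11)·R1: [0, 42/11, 19/11, -27/11, -237/11]
R3 ← R3 − (39/83)·R2: [0, 0, 2/83, 84/83, 162/83]
R4 ← R4 − (42/83)·R2: [0, 0, -17/83, 33/83, 117/83]
R4 ← R4 + (17/2)·R3: [0, 0, 0, 9, 18]
The echelon form has 4 nonzero rows, and every pivot lies in the first 4 columns, so rank(C) = rank([C|b]) = 4.
The system is consistent.
rank = 4 = number of unknowns, so the solution is unique.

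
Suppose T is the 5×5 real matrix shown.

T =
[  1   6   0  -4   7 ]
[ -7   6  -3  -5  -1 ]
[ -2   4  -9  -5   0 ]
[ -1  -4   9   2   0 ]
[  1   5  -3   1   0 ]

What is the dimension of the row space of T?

Row reduce to echelon form.
R2 ← R2 + (7)·R1: [0, 48, -3, -33, 48]
R3 ← R3 + (2)·R1: [0, 16, -9, -13, 14]
R4 ← R4 + R1: [0, 2, 9, -2, 7]
R5 ← R5 − R1: [0, -1, -3, 5, -7]
R3 ← R3 − (1/3)·R2: [0, 0, -8, -2, -2]
R4 ← R4 − (1/24)·R2: [0, 0, 73/8, -5/8, 5]
R5 ← R5 + (1/48)·R2: [0, 0, -49/16, 69/16, -6]
R4 ← R4 + (73/64)·R3: [0, 0, 0, -93/32, 87/32]
R5 ← R5 − (49/128)·R3: [0, 0, 0, 325/64, -335/64]
R5 ← R5 + (325/186)·R4: [0, 0, 0, 0, -15/31]
Echelon form has 5 nonzero rows, so rank(T) = 5.
The row space has dimension equal to the rank: 5.

5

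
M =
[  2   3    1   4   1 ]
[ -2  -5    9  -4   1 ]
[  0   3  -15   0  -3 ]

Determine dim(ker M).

Row reduce to echelon form.
R2 ← R2 + R1: [0, -2, 10, 0, 2]
R3 ← R3 + (3/2)·R2: [0, 0, 0, 0, 0]
2 nonzero rows, so rank(M) = 2.
M has 5 columns; by rank–nullity, nullity = 5 − 2 = 3.

3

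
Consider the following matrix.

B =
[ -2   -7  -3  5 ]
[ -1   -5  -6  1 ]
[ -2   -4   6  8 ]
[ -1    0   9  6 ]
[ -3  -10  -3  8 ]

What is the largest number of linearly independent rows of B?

2

Row reduce to echelon form.
R2 ← R2 − (1/2)·R1: [0, -3/2, -9/2, -3/2]
R3 ← R3 − R1: [0, 3, 9, 3]
R4 ← R4 − (1/2)·R1: [0, 7/2, 21/2, 7/2]
R5 ← R5 − (3/2)·R1: [0, 1/2, 3/2, 1/2]
R3 ← R3 + (2)·R2: [0, 0, 0, 0]
R4 ← R4 + (7/3)·R2: [0, 0, 0, 0]
R5 ← R5 + (1/3)·R2: [0, 0, 0, 0]
Echelon form has 2 nonzero rows, so rank(B) = 2.
The rank gives the maximum number of linearly independent rows: 2.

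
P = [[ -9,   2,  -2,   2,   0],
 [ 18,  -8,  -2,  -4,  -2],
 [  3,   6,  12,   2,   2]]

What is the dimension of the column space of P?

3

Row reduce to echelon form.
R2 ← R2 + (2)·R1: [0, -4, -6, 0, -2]
R3 ← R3 + (1/3)·R1: [0, 20/3, 34/3, 8/3, 2]
R3 ← R3 + (5/3)·R2: [0, 0, 4/3, 8/3, -4/3]
Echelon form has 3 nonzero rows, so rank(P) = 3.
The column space has dimension equal to the rank: 3.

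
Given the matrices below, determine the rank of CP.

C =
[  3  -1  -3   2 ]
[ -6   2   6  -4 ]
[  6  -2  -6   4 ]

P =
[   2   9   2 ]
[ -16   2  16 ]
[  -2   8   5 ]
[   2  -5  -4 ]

First compute CP:
[[ 32,  -9, -33],
 [-64,  18,  66],
 [ 64, -18, -66]]
Now row reduce the product.
R2 ← R2 + (2)·R1: [0, 0, 0]
R3 ← R3 − (2)·R1: [0, 0, 0]
1 nonzero row, so rank(CP) = 1.

1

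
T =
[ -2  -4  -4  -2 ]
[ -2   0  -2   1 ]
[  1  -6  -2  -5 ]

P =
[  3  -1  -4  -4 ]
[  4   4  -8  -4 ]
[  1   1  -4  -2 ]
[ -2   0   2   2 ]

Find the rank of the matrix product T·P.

First compute TP:
[[-22, -18,  52,  28],
 [-10,   0,  18,  14],
 [-13, -27,  42,  14]]
Now row reduce the product.
R2 ← R2 − (5/11)·R1: [0, 90/11, -62/11, 14/11]
R3 ← R3 − (13/22)·R1: [0, -180/11, 124/11, -28/11]
R3 ← R3 + (2)·R2: [0, 0, 0, 0]
2 nonzero rows, so rank(TP) = 2.

2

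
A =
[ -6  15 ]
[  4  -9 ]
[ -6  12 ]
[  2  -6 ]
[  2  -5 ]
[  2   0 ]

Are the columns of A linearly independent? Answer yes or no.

yes

Row reduce A to echelon form.
R2 ← R2 + (2/3)·R1: [0, 1]
R3 ← R3 − R1: [0, -3]
R4 ← R4 + (1/3)·R1: [0, -1]
R5 ← R5 + (1/3)·R1: [0, 0]
R6 ← R6 + (1/3)·R1: [0, 5]
R3 ← R3 + (3)·R2: [0, 0]
R4 ← R4 + R2: [0, 0]
R6 ← R6 − (5)·R2: [0, 0]
2 pivots among 2 columns.
Every column is a pivot column, so the columns are linearly independent.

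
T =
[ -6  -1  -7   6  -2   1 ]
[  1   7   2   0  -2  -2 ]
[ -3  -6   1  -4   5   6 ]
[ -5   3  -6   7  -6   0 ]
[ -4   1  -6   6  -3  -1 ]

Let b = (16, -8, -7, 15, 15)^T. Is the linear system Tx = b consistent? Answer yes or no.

Row reduce the augmented matrix [T | b].
R2 ← R2 + (1/6)·R1: [0, 41/6, 5/6, 1, -7/3, -11/6, -16/3]
R3 ← R3 − (1/2)·R1: [0, -11/2, 9/2, -7, 6, 11/2, -15]
R4 ← R4 − (5/6)·R1: [0, 23/6, -1/6, 2, -13/3, -5/6, 5/3]
R5 ← R5 − (2/3)·R1: [0, 5/3, -4/3, 2, -5/3, -5/3, 13/3]
R3 ← R3 + (33/41)·R2: [0, 0, 212/41, -254/41, 169/41, 165/41, -791/41]
R4 ← R4 − (23/41)·R2: [0, 0, -26/41, 59/41, -124/41, 8/41, 191/41]
R5 ← R5 − (10/41)·R2: [0, 0, -63/41, 72/41, -45/41, -50/41, 231/41]
R4 ← R4 + (13/106)·R3: [0, 0, 0, 36/53, -267/106, 73/106, 243/106]
R5 ← R5 + (63/212)·R3: [0, 0, 0, -9/106, 27/212, -5/212, -21/212]
R5 ← R5 + (1/8)·R4: [0, 0, 0, 0, -3/16, 1/16, 3/16]
The echelon form has 5 nonzero rows, and every pivot lies in the first 6 columns, so rank(T) = rank([T|b]) = 5.
The system is consistent.

yes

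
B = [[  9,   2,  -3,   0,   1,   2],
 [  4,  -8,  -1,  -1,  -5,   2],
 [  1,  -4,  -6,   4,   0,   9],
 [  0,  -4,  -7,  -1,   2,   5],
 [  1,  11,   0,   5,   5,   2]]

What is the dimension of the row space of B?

Row reduce to echelon form.
R2 ← R2 − (4/9)·R1: [0, -80/9, 1/3, -1, -49/9, 10/9]
R3 ← R3 − (1/9)·R1: [0, -38/9, -17/3, 4, -1/9, 79/9]
R5 ← R5 − (1/9)·R1: [0, 97/9, 1/3, 5, 44/9, 16/9]
R3 ← R3 − (19/40)·R2: [0, 0, -233/40, 179/40, 99/40, 33/4]
R4 ← R4 − (9/20)·R2: [0, 0, -143/20, -11/20, 89/20, 9/2]
R5 ← R5 + (97/80)·R2: [0, 0, 59/80, 303/80, -137/80, 25/8]
R4 ← R4 − (286/233)·R3: [0, 0, 0, -1408/233, 329/233, -1311/233]
R5 ← R5 + (59/466)·R3: [0, 0, 0, 2029/466, -326/233, 1943/466]
R5 ← R5 + (2029/2816)·R4: [0, 0, 0, 0, -1075/2816, 325/2816]
Echelon form has 5 nonzero rows, so rank(B) = 5.
The row space has dimension equal to the rank: 5.

5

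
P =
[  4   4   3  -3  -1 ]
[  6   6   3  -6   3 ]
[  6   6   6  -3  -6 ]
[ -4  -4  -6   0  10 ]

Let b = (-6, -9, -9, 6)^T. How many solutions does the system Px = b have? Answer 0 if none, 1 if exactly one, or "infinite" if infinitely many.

Row reduce the augmented matrix [P | b].
R2 ← R2 − (3/2)·R1: [0, 0, -3/2, -3/2, 9/2, 0]
R3 ← R3 − (3/2)·R1: [0, 0, 3/2, 3/2, -9/2, 0]
R4 ← R4 + R1: [0, 0, -3, -3, 9, 0]
R3 ← R3 + R2: [0, 0, 0, 0, 0, 0]
R4 ← R4 − (2)·R2: [0, 0, 0, 0, 0, 0]
The echelon form has 2 nonzero rows, and every pivot lies in the first 5 columns, so rank(P) = rank([P|b]) = 2.
The system is consistent.
rank = 2 < 5 unknowns, so there are infinitely many solutions.

infinite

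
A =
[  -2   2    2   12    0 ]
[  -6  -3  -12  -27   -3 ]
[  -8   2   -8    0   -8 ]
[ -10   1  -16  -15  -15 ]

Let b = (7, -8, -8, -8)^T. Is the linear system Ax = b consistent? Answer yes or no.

no

Row reduce the augmented matrix [A | b].
R2 ← R2 − (3)·R1: [0, -9, -18, -63, -3, -29]
R3 ← R3 − (4)·R1: [0, -6, -16, -48, -8, -36]
R4 ← R4 − (5)·R1: [0, -9, -26, -75, -15, -43]
R3 ← R3 − (2/3)·R2: [0, 0, -4, -6, -6, -50/3]
R4 ← R4 − R2: [0, 0, -8, -12, -12, -14]
R4 ← R4 − (2)·R3: [0, 0, 0, 0, 0, 58/3]
The echelon form has 4 nonzero rows; the last pivot sits in the augmented column, so rank(A) = 3 but rank([A|b]) = 4.
Since the ranks differ, the system is inconsistent.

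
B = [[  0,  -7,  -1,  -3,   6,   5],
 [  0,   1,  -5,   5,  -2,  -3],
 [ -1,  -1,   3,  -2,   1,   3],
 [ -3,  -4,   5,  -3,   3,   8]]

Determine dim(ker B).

Row reduce to echelon form.
Swap R1 ↔ R3
R4 ← R4 − (3)·R1: [0, -1, -4, 3, 0, -1]
R3 ← R3 + (7)·R2: [0, 0, -36, 32, -8, -16]
R4 ← R4 + R2: [0, 0, -9, 8, -2, -4]
R4 ← R4 − (1/4)·R3: [0, 0, 0, 0, 0, 0]
3 nonzero rows, so rank(B) = 3.
B has 6 columns; by rank–nullity, nullity = 6 − 3 = 3.

3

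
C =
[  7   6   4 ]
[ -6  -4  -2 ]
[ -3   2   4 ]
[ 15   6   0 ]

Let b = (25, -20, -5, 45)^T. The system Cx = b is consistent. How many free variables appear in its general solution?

Row reduce the augmented matrix [C | b].
R2 ← R2 + (6/7)·R1: [0, 8/7, 10/7, 10/7]
R3 ← R3 + (3/7)·R1: [0, 32/7, 40/7, 40/7]
R4 ← R4 − (15/7)·R1: [0, -48/7, -60/7, -60/7]
R3 ← R3 − (4)·R2: [0, 0, 0, 0]
R4 ← R4 + (6)·R2: [0, 0, 0, 0]
The echelon form has 2 nonzero rows, and every pivot lies in the first 3 columns, so rank(C) = rank([C|b]) = 2.
The system is consistent.
Free variables = (unknowns) − (rank) = 3 − 2 = 1.

1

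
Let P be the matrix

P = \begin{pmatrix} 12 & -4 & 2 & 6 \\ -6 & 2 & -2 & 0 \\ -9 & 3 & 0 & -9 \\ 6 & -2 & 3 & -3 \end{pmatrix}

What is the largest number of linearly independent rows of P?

2

Row reduce to echelon form.
R2 ← R2 + (1/2)·R1: [0, 0, -1, 3]
R3 ← R3 + (3/4)·R1: [0, 0, 3/2, -9/2]
R4 ← R4 − (1/2)·R1: [0, 0, 2, -6]
R3 ← R3 + (3/2)·R2: [0, 0, 0, 0]
R4 ← R4 + (2)·R2: [0, 0, 0, 0]
Echelon form has 2 nonzero rows, so rank(P) = 2.
The rank gives the maximum number of linearly independent rows: 2.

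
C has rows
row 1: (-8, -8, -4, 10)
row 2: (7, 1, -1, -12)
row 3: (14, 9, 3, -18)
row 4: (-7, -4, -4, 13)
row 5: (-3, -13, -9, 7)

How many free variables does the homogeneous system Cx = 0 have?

Row reduce to echelon form.
R2 ← R2 + (7/8)·R1: [0, -6, -9/2, -13/4]
R3 ← R3 + (7/4)·R1: [0, -5, -4, -1/2]
R4 ← R4 − (7/8)·R1: [0, 3, -1/2, 17/4]
R5 ← R5 − (3/8)·R1: [0, -10, -15/2, 13/4]
R3 ← R3 − (5/6)·R2: [0, 0, -1/4, 53/24]
R4 ← R4 + (1/2)·R2: [0, 0, -11/4, 21/8]
R5 ← R5 − (5/3)·R2: [0, 0, 0, 26/3]
R4 ← R4 − (11)·R3: [0, 0, 0, -65/3]
R5 ← R5 + (2/5)·R4: [0, 0, 0, 0]
4 nonzero rows, so rank(C) = 4.
C has 4 columns; by rank–nullity, nullity = 4 − 4 = 0.

0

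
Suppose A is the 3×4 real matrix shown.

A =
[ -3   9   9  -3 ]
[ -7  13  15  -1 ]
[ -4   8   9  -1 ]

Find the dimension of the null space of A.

Row reduce to echelon form.
R2 ← R2 − (7/3)·R1: [0, -8, -6, 6]
R3 ← R3 − (4/3)·R1: [0, -4, -3, 3]
R3 ← R3 − (1/2)·R2: [0, 0, 0, 0]
2 nonzero rows, so rank(A) = 2.
A has 4 columns; by rank–nullity, nullity = 4 − 2 = 2.

2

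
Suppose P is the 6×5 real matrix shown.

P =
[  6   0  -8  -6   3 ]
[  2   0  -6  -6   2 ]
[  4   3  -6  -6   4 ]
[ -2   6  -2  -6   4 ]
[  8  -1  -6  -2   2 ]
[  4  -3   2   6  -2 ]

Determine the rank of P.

Row reduce to echelon form.
R2 ← R2 − (1/3)·R1: [0, 0, -10/3, -4, 1]
R3 ← R3 − (2/3)·R1: [0, 3, -2/3, -2, 2]
R4 ← R4 + (1/3)·R1: [0, 6, -14/3, -8, 5]
R5 ← R5 − (4/3)·R1: [0, -1, 14/3, 6, -2]
R6 ← R6 − (2/3)·R1: [0, -3, 22/3, 10, -4]
Swap R2 ↔ R3
R4 ← R4 − (2)·R2: [0, 0, -10/3, -4, 1]
R5 ← R5 + (1/3)·R2: [0, 0, 40/9, 16/3, -4/3]
R6 ← R6 + R2: [0, 0, 20/3, 8, -2]
R4 ← R4 − R3: [0, 0, 0, 0, 0]
R5 ← R5 + (4/3)·R3: [0, 0, 0, 0, 0]
R6 ← R6 + (2)·R3: [0, 0, 0, 0, 0]
Echelon form has 3 nonzero rows, so rank(P) = 3.

3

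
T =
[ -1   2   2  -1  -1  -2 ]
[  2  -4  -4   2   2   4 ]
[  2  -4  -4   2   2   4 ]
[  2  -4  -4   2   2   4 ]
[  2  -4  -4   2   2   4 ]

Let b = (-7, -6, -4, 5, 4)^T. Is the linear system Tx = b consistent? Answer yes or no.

no

Row reduce the augmented matrix [T | b].
R2 ← R2 + (2)·R1: [0, 0, 0, 0, 0, 0, -20]
R3 ← R3 + (2)·R1: [0, 0, 0, 0, 0, 0, -18]
R4 ← R4 + (2)·R1: [0, 0, 0, 0, 0, 0, -9]
R5 ← R5 + (2)·R1: [0, 0, 0, 0, 0, 0, -10]
R3 ← R3 − (9/10)·R2: [0, 0, 0, 0, 0, 0, 0]
R4 ← R4 − (9/20)·R2: [0, 0, 0, 0, 0, 0, 0]
R5 ← R5 − (1/2)·R2: [0, 0, 0, 0, 0, 0, 0]
The echelon form has 2 nonzero rows; the last pivot sits in the augmented column, so rank(T) = 1 but rank([T|b]) = 2.
Since the ranks differ, the system is inconsistent.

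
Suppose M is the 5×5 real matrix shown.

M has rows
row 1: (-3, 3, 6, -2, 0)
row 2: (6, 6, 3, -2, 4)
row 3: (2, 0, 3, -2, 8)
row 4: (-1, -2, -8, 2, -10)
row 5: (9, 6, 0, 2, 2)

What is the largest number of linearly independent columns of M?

Row reduce to echelon form.
R2 ← R2 + (2)·R1: [0, 12, 15, -6, 4]
R3 ← R3 + (2/3)·R1: [0, 2, 7, -10/3, 8]
R4 ← R4 − (1/3)·R1: [0, -3, -10, 8/3, -10]
R5 ← R5 + (3)·R1: [0, 15, 18, -4, 2]
R3 ← R3 − (1/6)·R2: [0, 0, 9/2, -7/3, 22/3]
R4 ← R4 + (1/4)·R2: [0, 0, -25/4, 7/6, -9]
R5 ← R5 − (5/4)·R2: [0, 0, -3/4, 7/2, -3]
R4 ← R4 + (25/18)·R3: [0, 0, 0, -56/27, 32/27]
R5 ← R5 + (1/6)·R3: [0, 0, 0, 28/9, -16/9]
R5 ← R5 + (3/2)·R4: [0, 0, 0, 0, 0]
Echelon form has 4 nonzero rows, so rank(M) = 4.
The rank gives the maximum number of linearly independent columns: 4.

4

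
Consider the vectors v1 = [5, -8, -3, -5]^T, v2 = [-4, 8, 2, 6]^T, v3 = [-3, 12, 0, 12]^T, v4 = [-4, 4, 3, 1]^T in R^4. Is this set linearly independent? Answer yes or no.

Form the matrix with these vectors as rows and row reduce.
R2 ← R2 + (4/5)·R1: [0, 8/5, -2/5, 2]
R3 ← R3 + (3/5)·R1: [0, 36/5, -9/5, 9]
R4 ← R4 + (4/5)·R1: [0, -12/5, 3/5, -3]
R3 ← R3 − (9/2)·R2: [0, 0, 0, 0]
R4 ← R4 + (3/2)·R2: [0, 0, 0, 0]
2 nonzero rows, so the 4 vectors span a space of dimension 2.
Since 2 < 4, the vectors are linearly dependent.

no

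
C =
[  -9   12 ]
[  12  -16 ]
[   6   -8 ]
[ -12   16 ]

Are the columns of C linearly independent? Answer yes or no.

no

Row reduce C to echelon form.
R2 ← R2 + (4/3)·R1: [0, 0]
R3 ← R3 + (2/3)·R1: [0, 0]
R4 ← R4 − (4/3)·R1: [0, 0]
1 pivot among 2 columns.
Only 1 < 2 pivot columns, so the columns are linearly dependent.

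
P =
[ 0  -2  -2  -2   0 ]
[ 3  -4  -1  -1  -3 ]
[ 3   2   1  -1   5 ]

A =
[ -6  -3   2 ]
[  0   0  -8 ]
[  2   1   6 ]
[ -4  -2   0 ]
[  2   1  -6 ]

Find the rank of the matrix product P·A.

2

First compute PA:
[[  4,   2,   4],
 [-22, -11,  50],
 [ -2,  -1, -34]]
Now row reduce the product.
R2 ← R2 + (11/2)·R1: [0, 0, 72]
R3 ← R3 + (1/2)·R1: [0, 0, -32]
R3 ← R3 + (4/9)·R2: [0, 0, 0]
2 nonzero rows, so rank(PA) = 2.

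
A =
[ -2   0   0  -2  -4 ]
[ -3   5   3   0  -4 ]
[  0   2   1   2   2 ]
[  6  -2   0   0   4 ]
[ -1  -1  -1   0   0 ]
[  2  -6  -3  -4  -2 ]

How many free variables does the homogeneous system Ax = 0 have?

2

Row reduce to echelon form.
R2 ← R2 − (3/2)·R1: [0, 5, 3, 3, 2]
R4 ← R4 + (3)·R1: [0, -2, 0, -6, -8]
R5 ← R5 − (1/2)·R1: [0, -1, -1, 1, 2]
R6 ← R6 + R1: [0, -6, -3, -6, -6]
R3 ← R3 − (2/5)·R2: [0, 0, -1/5, 4/5, 6/5]
R4 ← R4 + (2/5)·R2: [0, 0, 6/5, -24/5, -36/5]
R5 ← R5 + (1/5)·R2: [0, 0, -2/5, 8/5, 12/5]
R6 ← R6 + (6/5)·R2: [0, 0, 3/5, -12/5, -18/5]
R4 ← R4 + (6)·R3: [0, 0, 0, 0, 0]
R5 ← R5 − (2)·R3: [0, 0, 0, 0, 0]
R6 ← R6 + (3)·R3: [0, 0, 0, 0, 0]
3 nonzero rows, so rank(A) = 3.
A has 5 columns; by rank–nullity, nullity = 5 − 3 = 2.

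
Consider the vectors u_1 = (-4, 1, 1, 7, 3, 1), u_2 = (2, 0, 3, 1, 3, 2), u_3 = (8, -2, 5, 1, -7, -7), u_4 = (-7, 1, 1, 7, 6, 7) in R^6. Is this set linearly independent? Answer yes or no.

yes

Form the matrix with these vectors as rows and row reduce.
R2 ← R2 + (1/2)·R1: [0, 1/2, 7/2, 9/2, 9/2, 5/2]
R3 ← R3 + (2)·R1: [0, 0, 7, 15, -1, -5]
R4 ← R4 − (7/4)·R1: [0, -3/4, -3/4, -21/4, 3/4, 21/4]
R4 ← R4 + (3/2)·R2: [0, 0, 9/2, 3/2, 15/2, 9]
R4 ← R4 − (9/14)·R3: [0, 0, 0, -57/7, 57/7, 171/14]
4 nonzero rows, so the 4 vectors span a space of dimension 4.
Since 4 = 4, the vectors are linearly independent.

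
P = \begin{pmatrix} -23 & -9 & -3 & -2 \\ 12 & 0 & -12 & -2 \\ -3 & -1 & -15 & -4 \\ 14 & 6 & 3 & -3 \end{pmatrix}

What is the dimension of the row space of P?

Row reduce to echelon form.
R2 ← R2 + (12/23)·R1: [0, -108/23, -312/23, -70/23]
R3 ← R3 − (3/23)·R1: [0, 4/23, -336/23, -86/23]
R4 ← R4 + (14/23)·R1: [0, 12/23, 27/23, -97/23]
R3 ← R3 + (1/27)·R2: [0, 0, -136/9, -104/27]
R4 ← R4 + (1/9)·R2: [0, 0, -1/3, -41/9]
R4 ← R4 − (3/136)·R3: [0, 0, 0, -76/17]
Echelon form has 4 nonzero rows, so rank(P) = 4.
The row space has dimension equal to the rank: 4.

4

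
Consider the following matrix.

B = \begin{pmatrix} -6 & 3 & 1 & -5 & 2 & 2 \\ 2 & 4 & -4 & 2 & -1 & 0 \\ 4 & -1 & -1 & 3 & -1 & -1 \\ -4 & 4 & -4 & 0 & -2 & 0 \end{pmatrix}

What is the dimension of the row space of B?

3

Row reduce to echelon form.
R2 ← R2 + (1/3)·R1: [0, 5, -11/3, 1/3, -1/3, 2/3]
R3 ← R3 + (2/3)·R1: [0, 1, -1/3, -1/3, 1/3, 1/3]
R4 ← R4 − (2/3)·R1: [0, 2, -14/3, 10/3, -10/3, -4/3]
R3 ← R3 − (1/5)·R2: [0, 0, 2/5, -2/5, 2/5, 1/5]
R4 ← R4 − (2/5)·R2: [0, 0, -16/5, 16/5, -16/5, -8/5]
R4 ← R4 + (8)·R3: [0, 0, 0, 0, 0, 0]
Echelon form has 3 nonzero rows, so rank(B) = 3.
The row space has dimension equal to the rank: 3.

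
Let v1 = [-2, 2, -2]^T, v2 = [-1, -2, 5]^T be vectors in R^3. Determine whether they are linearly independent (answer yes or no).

Form the matrix with these vectors as rows and row reduce.
R2 ← R2 − (1/2)·R1: [0, -3, 6]
2 nonzero rows, so the 2 vectors span a space of dimension 2.
Since 2 = 2, the vectors are linearly independent.

yes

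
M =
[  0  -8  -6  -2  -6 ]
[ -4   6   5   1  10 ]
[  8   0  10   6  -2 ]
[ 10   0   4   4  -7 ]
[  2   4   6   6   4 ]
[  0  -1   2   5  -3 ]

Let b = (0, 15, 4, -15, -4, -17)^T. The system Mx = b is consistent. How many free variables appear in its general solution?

0

Row reduce the augmented matrix [M | b].
Swap R1 ↔ R2
R3 ← R3 + (2)·R1: [0, 12, 20, 8, 18, 34]
R4 ← R4 + (5/2)·R1: [0, 15, 33/2, 13/2, 18, 45/2]
R5 ← R5 + (1/2)·R1: [0, 7, 17/2, 13/2, 9, 7/2]
R3 ← R3 + (3/2)·R2: [0, 0, 11, 5, 9, 34]
R4 ← R4 + (15/8)·R2: [0, 0, 21/4, 11/4, 27/4, 45/2]
R5 ← R5 + (7/8)·R2: [0, 0, 13/4, 19/4, 15/4, 7/2]
R6 ← R6 − (1/8)·R2: [0, 0, 11/4, 21/4, -9/4, -17]
R4 ← R4 − (21/44)·R3: [0, 0, 0, 4/11, 27/11, 69/11]
R5 ← R5 − (13/44)·R3: [0, 0, 0, 36/11, 12/11, -72/11]
R6 ← R6 − (1/4)·R3: [0, 0, 0, 4, -9/2, -51/2]
R5 ← R5 − (9)·R4: [0, 0, 0, 0, -21, -63]
R6 ← R6 − (11)·R4: [0, 0, 0, 0, -63/2, -189/2]
R6 ← R6 − (3/2)·R5: [0, 0, 0, 0, 0, 0]
The echelon form has 5 nonzero rows, and every pivot lies in the first 5 columns, so rank(M) = rank([M|b]) = 5.
The system is consistent.
Free variables = (unknowns) − (rank) = 5 − 5 = 0.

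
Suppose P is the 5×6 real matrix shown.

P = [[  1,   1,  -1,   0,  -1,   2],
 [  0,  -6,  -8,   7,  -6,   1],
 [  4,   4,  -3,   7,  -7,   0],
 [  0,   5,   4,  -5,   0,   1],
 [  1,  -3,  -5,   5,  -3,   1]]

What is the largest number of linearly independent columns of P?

4

Row reduce to echelon form.
R3 ← R3 − (4)·R1: [0, 0, 1, 7, -3, -8]
R5 ← R5 − R1: [0, -4, -4, 5, -2, -1]
R4 ← R4 + (5/6)·R2: [0, 0, -8/3, 5/6, -5, 11/6]
R5 ← R5 − (2/3)·R2: [0, 0, 4/3, 1/3, 2, -5/3]
R4 ← R4 + (8/3)·R3: [0, 0, 0, 39/2, -13, -39/2]
R5 ← R5 − (4/3)·R3: [0, 0, 0, -9, 6, 9]
R5 ← R5 + (6/13)·R4: [0, 0, 0, 0, 0, 0]
Echelon form has 4 nonzero rows, so rank(P) = 4.
The rank gives the maximum number of linearly independent columns: 4.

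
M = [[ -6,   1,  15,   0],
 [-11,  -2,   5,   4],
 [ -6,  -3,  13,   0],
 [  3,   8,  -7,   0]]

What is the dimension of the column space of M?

4

Row reduce to echelon form.
R2 ← R2 − (11/6)·R1: [0, -23/6, -45/2, 4]
R3 ← R3 − R1: [0, -4, -2, 0]
R4 ← R4 + (1/2)·R1: [0, 17/2, 1/2, 0]
R3 ← R3 − (24/23)·R2: [0, 0, 494/23, -96/23]
R4 ← R4 + (51/23)·R2: [0, 0, -1136/23, 204/23]
R4 ← R4 + (568/247)·R3: [0, 0, 0, -180/247]
Echelon form has 4 nonzero rows, so rank(M) = 4.
The column space has dimension equal to the rank: 4.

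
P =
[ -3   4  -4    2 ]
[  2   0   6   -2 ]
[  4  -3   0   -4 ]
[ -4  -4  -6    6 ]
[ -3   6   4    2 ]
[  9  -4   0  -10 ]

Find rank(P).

Row reduce to echelon form.
R2 ← R2 + (2/3)·R1: [0, 8/3, 10/3, -2/3]
R3 ← R3 + (4/3)·R1: [0, 7/3, -16/3, -4/3]
R4 ← R4 − (4/3)·R1: [0, -28/3, -2/3, 10/3]
R5 ← R5 − R1: [0, 2, 8, 0]
R6 ← R6 + (3)·R1: [0, 8, -12, -4]
R3 ← R3 − (7/8)·R2: [0, 0, -33/4, -3/4]
R4 ← R4 + (7/2)·R2: [0, 0, 11, 1]
R5 ← R5 − (3/4)·R2: [0, 0, 11/2, 1/2]
R6 ← R6 − (3)·R2: [0, 0, -22, -2]
R4 ← R4 + (4/3)·R3: [0, 0, 0, 0]
R5 ← R5 + (2/3)·R3: [0, 0, 0, 0]
R6 ← R6 − (8/3)·R3: [0, 0, 0, 0]
Echelon form has 3 nonzero rows, so rank(P) = 3.

3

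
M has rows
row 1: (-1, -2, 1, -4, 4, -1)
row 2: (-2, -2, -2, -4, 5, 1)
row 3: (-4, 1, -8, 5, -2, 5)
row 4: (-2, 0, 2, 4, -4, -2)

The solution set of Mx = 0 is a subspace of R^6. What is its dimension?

3

Row reduce to echelon form.
R2 ← R2 − (2)·R1: [0, 2, -4, 4, -3, 3]
R3 ← R3 − (4)·R1: [0, 9, -12, 21, -18, 9]
R4 ← R4 − (2)·R1: [0, 4, 0, 12, -12, 0]
R3 ← R3 − (9/2)·R2: [0, 0, 6, 3, -9/2, -9/2]
R4 ← R4 − (2)·R2: [0, 0, 8, 4, -6, -6]
R4 ← R4 − (4/3)·R3: [0, 0, 0, 0, 0, 0]
3 nonzero rows, so rank(M) = 3.
M has 6 columns; by rank–nullity, nullity = 6 − 3 = 3.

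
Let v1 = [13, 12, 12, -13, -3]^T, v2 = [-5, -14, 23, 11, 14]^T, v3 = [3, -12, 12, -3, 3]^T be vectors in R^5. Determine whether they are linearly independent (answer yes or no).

Form the matrix with these vectors as rows and row reduce.
R2 ← R2 + (5/13)·R1: [0, -122/13, 359/13, 6, 167/13]
R3 ← R3 − (3/13)·R1: [0, -192/13, 120/13, 0, 48/13]
R3 ← R3 − (96/61)·R2: [0, 0, -2088/61, -576/61, -1008/61]
3 nonzero rows, so the 3 vectors span a space of dimension 3.
Since 3 = 3, the vectors are linearly independent.

yes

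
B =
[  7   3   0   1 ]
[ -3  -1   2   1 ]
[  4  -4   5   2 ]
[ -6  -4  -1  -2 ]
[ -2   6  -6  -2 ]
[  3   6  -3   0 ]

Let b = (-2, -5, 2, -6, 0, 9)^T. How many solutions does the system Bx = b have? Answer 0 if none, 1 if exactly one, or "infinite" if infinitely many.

0

Row reduce the augmented matrix [B | b].
R2 ← R2 + (3/7)·R1: [0, 2/7, 2, 10/7, -41/7]
R3 ← R3 − (4/7)·R1: [0, -40/7, 5, 10/7, 22/7]
R4 ← R4 + (6/7)·R1: [0, -10/7, -1, -8/7, -54/7]
R5 ← R5 + (2/7)·R1: [0, 48/7, -6, -12/7, -4/7]
R6 ← R6 − (3/7)·R1: [0, 33/7, -3, -3/7, 69/7]
R3 ← R3 + (20)·R2: [0, 0, 45, 30, -114]
R4 ← R4 + (5)·R2: [0, 0, 9, 6, -37]
R5 ← R5 − (24)·R2: [0, 0, -54, -36, 140]
R6 ← R6 − (33/2)·R2: [0, 0, -36, -24, 213/2]
R4 ← R4 − (1/5)·R3: [0, 0, 0, 0, -71/5]
R5 ← R5 + (6/5)·R3: [0, 0, 0, 0, 16/5]
R6 ← R6 + (4/5)·R3: [0, 0, 0, 0, 153/10]
R5 ← R5 + (16/71)·R4: [0, 0, 0, 0, 0]
R6 ← R6 + (153/142)·R4: [0, 0, 0, 0, 0]
The echelon form has 4 nonzero rows; the last pivot sits in the augmented column, so rank(B) = 3 but rank([B|b]) = 4.
Since the ranks differ, the system is inconsistent.
It has no solutions.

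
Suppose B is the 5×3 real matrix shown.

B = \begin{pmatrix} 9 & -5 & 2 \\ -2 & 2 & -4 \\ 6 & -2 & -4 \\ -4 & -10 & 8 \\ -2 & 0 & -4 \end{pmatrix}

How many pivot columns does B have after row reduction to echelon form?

Row reduce to echelon form.
R2 ← R2 + (2/9)·R1: [0, 8/9, -32/9]
R3 ← R3 − (2/3)·R1: [0, 4/3, -16/3]
R4 ← R4 + (4/9)·R1: [0, -110/9, 80/9]
R5 ← R5 + (2/9)·R1: [0, -10/9, -32/9]
R3 ← R3 − (3/2)·R2: [0, 0, 0]
R4 ← R4 + (55/4)·R2: [0, 0, -40]
R5 ← R5 + (5/4)·R2: [0, 0, -8]
Swap R3 ↔ R4
R5 ← R5 − (1/5)·R3: [0, 0, 0]
Echelon form has 3 nonzero rows, so rank(B) = 3.
Each nonzero row contributes one pivot column: 3 pivot columns.

3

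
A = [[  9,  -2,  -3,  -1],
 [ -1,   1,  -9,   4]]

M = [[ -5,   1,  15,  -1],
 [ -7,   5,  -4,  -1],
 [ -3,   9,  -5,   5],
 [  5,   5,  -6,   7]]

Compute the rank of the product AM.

First compute AM:
[[-27, -33, 164, -29],
 [ 45, -57,   2, -17]]
Now row reduce the product.
R2 ← R2 + (5/3)·R1: [0, -112, 826/3, -196/3]
2 nonzero rows, so rank(AM) = 2.

2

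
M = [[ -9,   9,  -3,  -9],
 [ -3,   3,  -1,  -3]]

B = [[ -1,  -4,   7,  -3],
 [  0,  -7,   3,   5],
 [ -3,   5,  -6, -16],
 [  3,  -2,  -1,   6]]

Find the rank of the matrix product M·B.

1

First compute MB:
[[ -9, -24,  -9,  66],
 [ -3,  -8,  -3,  22]]
Now row reduce the product.
R2 ← R2 − (1/3)·R1: [0, 0, 0, 0]
1 nonzero row, so rank(MB) = 1.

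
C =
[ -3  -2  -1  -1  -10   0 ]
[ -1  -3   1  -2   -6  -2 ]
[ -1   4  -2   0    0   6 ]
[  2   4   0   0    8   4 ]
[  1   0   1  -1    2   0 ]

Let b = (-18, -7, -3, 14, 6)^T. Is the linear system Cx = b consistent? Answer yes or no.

yes

Row reduce the augmented matrix [C | b].
R2 ← R2 − (1/3)·R1: [0, -7/3, 4/3, -5/3, -8/3, -2, -1]
R3 ← R3 − (1/3)·R1: [0, 14/3, -5/3, 1/3, 10/3, 6, 3]
R4 ← R4 + (2/3)·R1: [0, 8/3, -2/3, -2/3, 4/3, 4, 2]
R5 ← R5 + (1/3)·R1: [0, -2/3, 2/3, -4/3, -4/3, 0, 0]
R3 ← R3 + (2)·R2: [0, 0, 1, -3, -2, 2, 1]
R4 ← R4 + (8/7)·R2: [0, 0, 6/7, -18/7, -12/7, 12/7, 6/7]
R5 ← R5 − (2/7)·R2: [0, 0, 2/7, -6/7, -4/7, 4/7, 2/7]
R4 ← R4 − (6/7)·R3: [0, 0, 0, 0, 0, 0, 0]
R5 ← R5 − (2/7)·R3: [0, 0, 0, 0, 0, 0, 0]
The echelon form has 3 nonzero rows, and every pivot lies in the first 6 columns, so rank(C) = rank([C|b]) = 3.
The system is consistent.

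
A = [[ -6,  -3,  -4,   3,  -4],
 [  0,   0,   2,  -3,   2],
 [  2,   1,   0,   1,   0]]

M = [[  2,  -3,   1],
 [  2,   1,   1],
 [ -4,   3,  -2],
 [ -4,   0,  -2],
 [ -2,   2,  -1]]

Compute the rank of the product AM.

First compute AM:
[[ -6,  -5,  -3],
 [  0,  10,   0],
 [  2,  -5,   1]]
Now row reduce the product.
R3 ← R3 + (1/3)·R1: [0, -20/3, 0]
R3 ← R3 + (2/3)·R2: [0, 0, 0]
2 nonzero rows, so rank(AM) = 2.

2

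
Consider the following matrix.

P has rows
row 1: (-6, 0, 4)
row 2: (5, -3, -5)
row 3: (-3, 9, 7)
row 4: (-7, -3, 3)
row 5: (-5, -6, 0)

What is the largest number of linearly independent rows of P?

2

Row reduce to echelon form.
R2 ← R2 + (5/6)·R1: [0, -3, -5/3]
R3 ← R3 − (1/2)·R1: [0, 9, 5]
R4 ← R4 − (7/6)·R1: [0, -3, -5/3]
R5 ← R5 − (5/6)·R1: [0, -6, -10/3]
R3 ← R3 + (3)·R2: [0, 0, 0]
R4 ← R4 − R2: [0, 0, 0]
R5 ← R5 − (2)·R2: [0, 0, 0]
Echelon form has 2 nonzero rows, so rank(P) = 2.
The rank gives the maximum number of linearly independent rows: 2.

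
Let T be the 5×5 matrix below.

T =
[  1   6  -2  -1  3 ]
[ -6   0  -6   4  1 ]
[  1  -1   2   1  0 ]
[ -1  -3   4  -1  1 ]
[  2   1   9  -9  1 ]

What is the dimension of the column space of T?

5

Row reduce to echelon form.
R2 ← R2 + (6)·R1: [0, 36, -18, -2, 19]
R3 ← R3 − R1: [0, -7, 4, 2, -3]
R4 ← R4 + R1: [0, 3, 2, -2, 4]
R5 ← R5 − (2)·R1: [0, -11, 13, -7, -5]
R3 ← R3 + (7/36)·R2: [0, 0, 1/2, 29/18, 25/36]
R4 ← R4 − (1/12)·R2: [0, 0, 7/2, -11/6, 29/12]
R5 ← R5 + (11/36)·R2: [0, 0, 15/2, -137/18, 29/36]
R4 ← R4 − (7)·R3: [0, 0, 0, -118/9, -22/9]
R5 ← R5 − (15)·R3: [0, 0, 0, -286/9, -173/18]
R5 ← R5 − (143/59)·R4: [0, 0, 0, 0, -435/118]
Echelon form has 5 nonzero rows, so rank(T) = 5.
The column space has dimension equal to the rank: 5.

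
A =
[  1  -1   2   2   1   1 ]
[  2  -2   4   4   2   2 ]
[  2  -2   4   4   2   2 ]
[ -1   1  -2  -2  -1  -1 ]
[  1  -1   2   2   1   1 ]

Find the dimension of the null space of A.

Row reduce to echelon form.
R2 ← R2 − (2)·R1: [0, 0, 0, 0, 0, 0]
R3 ← R3 − (2)·R1: [0, 0, 0, 0, 0, 0]
R4 ← R4 + R1: [0, 0, 0, 0, 0, 0]
R5 ← R5 − R1: [0, 0, 0, 0, 0, 0]
1 nonzero row, so rank(A) = 1.
A has 6 columns; by rank–nullity, nullity = 6 − 1 = 5.

5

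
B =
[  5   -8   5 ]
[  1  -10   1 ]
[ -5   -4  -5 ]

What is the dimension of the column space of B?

Row reduce to echelon form.
R2 ← R2 − (1/5)·R1: [0, -42/5, 0]
R3 ← R3 + R1: [0, -12, 0]
R3 ← R3 − (10/7)·R2: [0, 0, 0]
Echelon form has 2 nonzero rows, so rank(B) = 2.
The column space has dimension equal to the rank: 2.

2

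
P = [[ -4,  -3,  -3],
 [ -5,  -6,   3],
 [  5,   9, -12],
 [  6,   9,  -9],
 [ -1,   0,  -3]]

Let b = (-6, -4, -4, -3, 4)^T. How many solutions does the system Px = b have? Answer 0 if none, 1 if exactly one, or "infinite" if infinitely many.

0

Row reduce the augmented matrix [P | b].
R2 ← R2 − (5/4)·R1: [0, -9/4, 27/4, 7/2]
R3 ← R3 + (5/4)·R1: [0, 21/4, -63/4, -23/2]
R4 ← R4 + (3/2)·R1: [0, 9/2, -27/2, -12]
R5 ← R5 − (1/4)·R1: [0, 3/4, -9/4, 11/2]
R3 ← R3 + (7/3)·R2: [0, 0, 0, -10/3]
R4 ← R4 + (2)·R2: [0, 0, 0, -5]
R5 ← R5 + (1/3)·R2: [0, 0, 0, 20/3]
R4 ← R4 − (3/2)·R3: [0, 0, 0, 0]
R5 ← R5 + (2)·R3: [0, 0, 0, 0]
The echelon form has 3 nonzero rows; the last pivot sits in the augmented column, so rank(P) = 2 but rank([P|b]) = 3.
Since the ranks differ, the system is inconsistent.
It has no solutions.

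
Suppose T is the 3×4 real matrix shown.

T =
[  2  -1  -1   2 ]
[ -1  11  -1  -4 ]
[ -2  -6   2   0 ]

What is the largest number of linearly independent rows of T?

2

Row reduce to echelon form.
R2 ← R2 + (1/2)·R1: [0, 21/2, -3/2, -3]
R3 ← R3 + R1: [0, -7, 1, 2]
R3 ← R3 + (2/3)·R2: [0, 0, 0, 0]
Echelon form has 2 nonzero rows, so rank(T) = 2.
The rank gives the maximum number of linearly independent rows: 2.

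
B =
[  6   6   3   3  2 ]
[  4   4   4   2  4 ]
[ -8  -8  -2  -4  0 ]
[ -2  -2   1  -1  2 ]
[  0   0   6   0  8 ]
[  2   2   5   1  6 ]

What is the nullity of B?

3

Row reduce to echelon form.
R2 ← R2 − (2/3)·R1: [0, 0, 2, 0, 8/3]
R3 ← R3 + (4/3)·R1: [0, 0, 2, 0, 8/3]
R4 ← R4 + (1/3)·R1: [0, 0, 2, 0, 8/3]
R6 ← R6 − (1/3)·R1: [0, 0, 4, 0, 16/3]
R3 ← R3 − R2: [0, 0, 0, 0, 0]
R4 ← R4 − R2: [0, 0, 0, 0, 0]
R5 ← R5 − (3)·R2: [0, 0, 0, 0, 0]
R6 ← R6 − (2)·R2: [0, 0, 0, 0, 0]
2 nonzero rows, so rank(B) = 2.
B has 5 columns; by rank–nullity, nullity = 5 − 2 = 3.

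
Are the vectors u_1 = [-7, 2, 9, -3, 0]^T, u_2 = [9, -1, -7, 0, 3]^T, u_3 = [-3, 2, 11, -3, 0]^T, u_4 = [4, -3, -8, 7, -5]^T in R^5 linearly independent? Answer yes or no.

no

Form the matrix with these vectors as rows and row reduce.
R2 ← R2 + (9/7)·R1: [0, 11/7, 32/7, -27/7, 3]
R3 ← R3 − (3/7)·R1: [0, 8/7, 50/7, -12/7, 0]
R4 ← R4 + (4/7)·R1: [0, -13/7, -20/7, 37/7, -5]
R3 ← R3 − (8/11)·R2: [0, 0, 42/11, 12/11, -24/11]
R4 ← R4 + (13/11)·R2: [0, 0, 28/11, 8/11, -16/11]
R4 ← R4 − (2/3)·R3: [0, 0, 0, 0, 0]
3 nonzero rows, so the 4 vectors span a space of dimension 3.
Since 3 < 4, the vectors are linearly dependent.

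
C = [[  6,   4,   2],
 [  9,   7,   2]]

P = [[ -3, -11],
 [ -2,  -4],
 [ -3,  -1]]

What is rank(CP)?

First compute CP:
[[-32, -84],
 [-47, -129]]
Now row reduce the product.
R2 ← R2 − (47/32)·R1: [0, -45/8]
2 nonzero rows, so rank(CP) = 2.

2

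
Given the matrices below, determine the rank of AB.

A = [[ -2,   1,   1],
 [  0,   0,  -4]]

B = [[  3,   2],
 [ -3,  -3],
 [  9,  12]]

2

First compute AB:
[[  0,   5],
 [-36, -48]]
Now row reduce the product.
Swap R1 ↔ R2
2 nonzero rows, so rank(AB) = 2.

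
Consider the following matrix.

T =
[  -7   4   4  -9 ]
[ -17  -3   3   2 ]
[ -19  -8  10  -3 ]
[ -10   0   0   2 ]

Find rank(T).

3

Row reduce to echelon form.
R2 ← R2 − (17/7)·R1: [0, -89/7, -47/7, 167/7]
R3 ← R3 − (19/7)·R1: [0, -132/7, -6/7, 150/7]
R4 ← R4 − (10/7)·R1: [0, -40/7, -40/7, 104/7]
R3 ← R3 − (132/89)·R2: [0, 0, 810/89, -1242/89]
R4 ← R4 − (40/89)·R2: [0, 0, -240/89, 368/89]
R4 ← R4 + (8/27)·R3: [0, 0, 0, 0]
Echelon form has 3 nonzero rows, so rank(T) = 3.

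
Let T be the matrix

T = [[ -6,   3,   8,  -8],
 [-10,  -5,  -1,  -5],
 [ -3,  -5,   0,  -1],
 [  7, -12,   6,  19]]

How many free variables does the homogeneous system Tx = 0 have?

Row reduce to echelon form.
R2 ← R2 − (5/3)·R1: [0, -10, -43/3, 25/3]
R3 ← R3 − (1/2)·R1: [0, -13/2, -4, 3]
R4 ← R4 + (7/6)·R1: [0, -17/2, 46/3, 29/3]
R3 ← R3 − (13/20)·R2: [0, 0, 319/60, -29/12]
R4 ← R4 − (17/20)·R2: [0, 0, 1651/60, 31/12]
R4 ← R4 − (1651/319)·R3: [0, 0, 0, 166/11]
4 nonzero rows, so rank(T) = 4.
T has 4 columns; by rank–nullity, nullity = 4 − 4 = 0.

0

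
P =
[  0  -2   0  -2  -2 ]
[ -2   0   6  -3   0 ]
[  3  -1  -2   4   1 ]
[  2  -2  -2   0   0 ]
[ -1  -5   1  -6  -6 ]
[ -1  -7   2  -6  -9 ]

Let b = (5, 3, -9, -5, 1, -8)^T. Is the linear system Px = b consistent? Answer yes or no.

Row reduce the augmented matrix [P | b].
Swap R1 ↔ R2
R3 ← R3 + (3/2)·R1: [0, -1, 7, -1/2, 1, -9/2]
R4 ← R4 + R1: [0, -2, 4, -3, 0, -2]
R5 ← R5 − (1/2)·R1: [0, -5, -2, -9/2, -6, -1/2]
R6 ← R6 − (1/2)·R1: [0, -7, -1, -9/2, -9, -19/2]
R3 ← R3 − (1/2)·R2: [0, 0, 7, 1/2, 2, -7]
R4 ← R4 − R2: [0, 0, 4, -1, 2, -7]
R5 ← R5 − (5/2)·R2: [0, 0, -2, 1/2, -1, -13]
R6 ← R6 − (7/2)·R2: [0, 0, -1, 5/2, -2, -27]
R4 ← R4 − (4/7)·R3: [0, 0, 0, -9/7, 6/7, -3]
R5 ← R5 + (2/7)·R3: [0, 0, 0, 9/14, -3/7, -15]
R6 ← R6 + (1/7)·R3: [0, 0, 0, 18/7, -12/7, -28]
R5 ← R5 + (1/2)·R4: [0, 0, 0, 0, 0, -33/2]
R6 ← R6 + (2)·R4: [0, 0, 0, 0, 0, -34]
R6 ← R6 − (68/33)·R5: [0, 0, 0, 0, 0, 0]
The echelon form has 5 nonzero rows; the last pivot sits in the augmented column, so rank(P) = 4 but rank([P|b]) = 5.
Since the ranks differ, the system is inconsistent.

no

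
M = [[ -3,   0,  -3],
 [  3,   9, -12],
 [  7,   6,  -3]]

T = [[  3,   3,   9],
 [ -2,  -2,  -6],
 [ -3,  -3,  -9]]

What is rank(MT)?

First compute MT:
[[  0,   0,   0],
 [ 27,  27,  81],
 [ 18,  18,  54]]
Now row reduce the product.
Swap R1 ↔ R2
R3 ← R3 − (2/3)·R1: [0, 0, 0]
1 nonzero row, so rank(MT) = 1.

1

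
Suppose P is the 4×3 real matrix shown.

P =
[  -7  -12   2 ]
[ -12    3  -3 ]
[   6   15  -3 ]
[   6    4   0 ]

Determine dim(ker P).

1

Row reduce to echelon form.
R2 ← R2 − (12/7)·R1: [0, 165/7, -45/7]
R3 ← R3 + (6/7)·R1: [0, 33/7, -9/7]
R4 ← R4 + (6/7)·R1: [0, -44/7, 12/7]
R3 ← R3 − (1/5)·R2: [0, 0, 0]
R4 ← R4 + (4/15)·R2: [0, 0, 0]
2 nonzero rows, so rank(P) = 2.
P has 3 columns; by rank–nullity, nullity = 3 − 2 = 1.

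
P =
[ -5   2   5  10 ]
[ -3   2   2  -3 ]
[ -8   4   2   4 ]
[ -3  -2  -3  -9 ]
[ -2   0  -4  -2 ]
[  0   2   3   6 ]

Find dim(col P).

Row reduce to echelon form.
R2 ← R2 − (3/5)·R1: [0, 4/5, -1, -9]
R3 ← R3 − (8/5)·R1: [0, 4/5, -6, -12]
R4 ← R4 − (3/5)·R1: [0, -16/5, -6, -15]
R5 ← R5 − (2/5)·R1: [0, -4/5, -6, -6]
R3 ← R3 − R2: [0, 0, -5, -3]
R4 ← R4 + (4)·R2: [0, 0, -10, -51]
R5 ← R5 + R2: [0, 0, -7, -15]
R6 ← R6 − (5/2)·R2: [0, 0, 11/2, 57/2]
R4 ← R4 − (2)·R3: [0, 0, 0, -45]
R5 ← R5 − (7/5)·R3: [0, 0, 0, -54/5]
R6 ← R6 + (11/10)·R3: [0, 0, 0, 126/5]
R5 ← R5 − (6/25)·R4: [0, 0, 0, 0]
R6 ← R6 + (14/25)·R4: [0, 0, 0, 0]
Echelon form has 4 nonzero rows, so rank(P) = 4.
The column space has dimension equal to the rank: 4.

4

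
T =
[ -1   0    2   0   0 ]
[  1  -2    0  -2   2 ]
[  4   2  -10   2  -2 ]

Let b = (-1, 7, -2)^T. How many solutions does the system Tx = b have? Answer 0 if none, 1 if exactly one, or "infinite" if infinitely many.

infinite

Row reduce the augmented matrix [T | b].
R2 ← R2 + R1: [0, -2, 2, -2, 2, 6]
R3 ← R3 + (4)·R1: [0, 2, -2, 2, -2, -6]
R3 ← R3 + R2: [0, 0, 0, 0, 0, 0]
The echelon form has 2 nonzero rows, and every pivot lies in the first 5 columns, so rank(T) = rank([T|b]) = 2.
The system is consistent.
rank = 2 < 5 unknowns, so there are infinitely many solutions.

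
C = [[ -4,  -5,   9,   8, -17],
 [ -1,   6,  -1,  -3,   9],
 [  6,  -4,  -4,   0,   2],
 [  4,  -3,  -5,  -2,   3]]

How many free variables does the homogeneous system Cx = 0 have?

1

Row reduce to echelon form.
R2 ← R2 − (1/4)·R1: [0, 29/4, -13/4, -5, 53/4]
R3 ← R3 + (3/2)·R1: [0, -23/2, 19/2, 12, -47/2]
R4 ← R4 + R1: [0, -8, 4, 6, -14]
R3 ← R3 + (46/29)·R2: [0, 0, 126/29, 118/29, -72/29]
R4 ← R4 + (32/29)·R2: [0, 0, 12/29, 14/29, 18/29]
R4 ← R4 − (2/21)·R3: [0, 0, 0, 2/21, 6/7]
4 nonzero rows, so rank(C) = 4.
C has 5 columns; by rank–nullity, nullity = 5 − 4 = 1.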